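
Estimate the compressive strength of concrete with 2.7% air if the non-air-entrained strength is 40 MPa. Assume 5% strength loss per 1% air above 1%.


Strength loss = (2.7 - 1) * 5 = 8.5%
f'c = 40 * (1 - 8.5/100)
= 36.6 MPa

36.6


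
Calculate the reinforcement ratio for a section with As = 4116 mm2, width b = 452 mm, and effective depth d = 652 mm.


rho = As / (b * d)
= 4116 / (452 * 652)
= 0.014

0.014


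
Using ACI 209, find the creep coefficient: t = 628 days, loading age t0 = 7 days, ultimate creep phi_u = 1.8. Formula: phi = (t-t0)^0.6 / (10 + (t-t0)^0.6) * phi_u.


dt = 628 - 7 = 621
phi = 621^0.6 / (10 + 621^0.6) * 1.8
= 1.486

1.486


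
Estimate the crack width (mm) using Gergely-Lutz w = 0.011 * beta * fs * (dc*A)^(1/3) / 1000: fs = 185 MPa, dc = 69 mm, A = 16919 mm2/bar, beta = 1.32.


w = 0.011 * beta * fs * (dc * A)^(1/3) / 1000
= 0.011 * 1.32 * 185 * (69 * 16919)^(1/3) / 1000
= 0.283 mm

0.283


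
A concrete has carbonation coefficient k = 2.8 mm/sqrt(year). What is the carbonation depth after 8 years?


depth = k * sqrt(t)
= 2.8 * sqrt(8)
= 7.92 mm

7.92


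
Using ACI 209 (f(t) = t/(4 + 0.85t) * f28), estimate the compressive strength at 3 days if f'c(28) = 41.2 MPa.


f(3) = 3 / (4 + 0.85 * 3) * 41.2
= 3 / 6.55 * 41.2
= 18.87 MPa

18.87


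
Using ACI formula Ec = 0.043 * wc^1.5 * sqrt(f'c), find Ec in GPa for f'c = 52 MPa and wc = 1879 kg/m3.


Ec = 0.043 * 1879^1.5 * sqrt(52) / 1000
= 25.26 GPa

25.26


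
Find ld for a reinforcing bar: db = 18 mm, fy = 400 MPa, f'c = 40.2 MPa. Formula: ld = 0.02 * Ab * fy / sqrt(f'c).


Ab = pi * 18^2 / 4 = 254.469 mm2
ld = 0.02 * 254.469 * 400 / sqrt(40.2)
= 321.1 mm

321.1


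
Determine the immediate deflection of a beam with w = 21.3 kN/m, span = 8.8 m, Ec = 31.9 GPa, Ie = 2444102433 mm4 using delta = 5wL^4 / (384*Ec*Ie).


Convert: L = 8.8 m = 8800 mm, Ec = 31.9 GPa = 31900 MPa
delta = 5 * 21.3 * 8800^4 / (384 * 31900 * 2444102433)
= 21.33 mm

21.33


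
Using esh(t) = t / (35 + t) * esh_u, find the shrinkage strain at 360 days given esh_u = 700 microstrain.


esh(360) = 360 / (35 + 360) * 700
= 360 / 395 * 700
= 638.0 microstrain

638.0


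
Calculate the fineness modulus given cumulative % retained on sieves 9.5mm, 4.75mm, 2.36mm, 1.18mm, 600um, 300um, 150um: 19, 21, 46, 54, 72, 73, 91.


FM = sum(cumulative % retained) / 100
= 376 / 100
= 3.76

3.76


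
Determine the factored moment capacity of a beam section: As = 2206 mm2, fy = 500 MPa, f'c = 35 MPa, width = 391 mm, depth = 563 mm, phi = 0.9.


a = As * fy / (0.85 * f'c * b)
= 2206 * 500 / (0.85 * 35 * 391)
= 94.8226 mm
Mn = As * fy * (d - a/2) / 10^6
= 568.6943 kN-m
phi*Mn = 0.9 * 568.6943 = 511.82 kN-m

511.82


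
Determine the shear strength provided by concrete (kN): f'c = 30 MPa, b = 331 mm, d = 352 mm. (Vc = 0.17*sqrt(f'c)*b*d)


Vc = 0.17 * sqrt(30) * 331 * 352 / 1000
= 108.49 kN

108.49


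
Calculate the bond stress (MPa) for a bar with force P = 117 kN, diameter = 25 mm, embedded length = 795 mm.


u = P / (pi * db * ld)
= 117 * 1000 / (pi * 25 * 795)
= 1.874 MPa

1.874


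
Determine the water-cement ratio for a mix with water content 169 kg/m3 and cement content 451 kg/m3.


w/c = water / cement
w/c = 169 / 451 = 0.375

0.375


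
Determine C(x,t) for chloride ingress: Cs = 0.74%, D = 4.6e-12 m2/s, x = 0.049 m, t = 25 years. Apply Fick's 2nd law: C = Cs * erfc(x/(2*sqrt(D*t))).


t_seconds = 25 * 365.25 * 24 * 3600 = 788940000.0 s
arg = 0.049 / (2 * sqrt(4.6e-12 * 788940000.0))
= 0.4067
erfc(0.4067) = 0.5652
C = 0.74 * 0.5652 = 0.4182%

0.4182


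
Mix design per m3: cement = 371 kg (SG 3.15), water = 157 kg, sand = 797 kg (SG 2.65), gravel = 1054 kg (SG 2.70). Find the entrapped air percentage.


Vol cement = 371 / (3.15 * 1000) = 0.117778 m3
Vol water = 157 / 1000 = 0.157 m3
Vol sand = 797 / (2.65 * 1000) = 0.300755 m3
Vol gravel = 1054 / (2.70 * 1000) = 0.39037 m3
Total solid + water volume = 0.965903 m3
Air = (1 - 0.965903) * 100 = 3.41%

3.41


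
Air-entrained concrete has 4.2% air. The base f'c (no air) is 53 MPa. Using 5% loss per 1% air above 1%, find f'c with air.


Strength loss = (4.2 - 1) * 5 = 16.0%
f'c = 53 * (1 - 16.0/100)
= 44.52 MPa

44.52


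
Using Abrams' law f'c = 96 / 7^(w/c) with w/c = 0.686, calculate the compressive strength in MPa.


f'c = 96 / 7^0.686
= 96 / 3.8
= 25.27 MPa

25.27


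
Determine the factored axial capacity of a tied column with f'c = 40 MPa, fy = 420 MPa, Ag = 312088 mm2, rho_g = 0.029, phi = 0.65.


Ast = rho * Ag = 0.029 * 312088 = 9050.552 mm2
phi*Pn = 0.65 * 0.80 * (0.85 * 40 * (312088 - 9050.552) + 420 * 9050.552) / 1000
= 7334.34 kN

7334.34


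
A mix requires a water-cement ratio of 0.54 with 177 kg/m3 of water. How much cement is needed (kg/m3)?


Cement = water / (w/c)
= 177 / 0.54
= 327.8 kg/m3

327.8


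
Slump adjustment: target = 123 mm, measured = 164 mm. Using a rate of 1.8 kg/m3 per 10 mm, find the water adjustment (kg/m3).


Difference = 123 - 164 = -41 mm
Water adjustment = -41 * 1.8 / 10 = -7.4 kg/m3

-7.4


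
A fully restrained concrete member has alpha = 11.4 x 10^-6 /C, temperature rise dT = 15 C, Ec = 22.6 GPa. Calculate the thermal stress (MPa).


sigma = alpha * dT * Ec
= 11.4e-6 * 15 * 22.6 * 1000
= 3.865 MPa

3.865


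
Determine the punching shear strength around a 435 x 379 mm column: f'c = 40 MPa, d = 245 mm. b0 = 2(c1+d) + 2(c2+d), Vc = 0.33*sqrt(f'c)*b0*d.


b0 = 2*(435 + 245) + 2*(379 + 245) = 2608 mm
Vc = 0.33 * sqrt(40) * 2608 * 245 / 1000
= 1333.58 kN

1333.58


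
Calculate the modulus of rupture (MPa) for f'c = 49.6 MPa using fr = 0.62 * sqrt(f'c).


fr = 0.62 * sqrt(49.6)
= 4.366 MPa

4.366


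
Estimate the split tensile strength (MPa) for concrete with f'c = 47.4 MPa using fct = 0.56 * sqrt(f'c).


fct = 0.56 * sqrt(47.4)
= 0.56 * 6.885
= 3.855 MPa

3.855


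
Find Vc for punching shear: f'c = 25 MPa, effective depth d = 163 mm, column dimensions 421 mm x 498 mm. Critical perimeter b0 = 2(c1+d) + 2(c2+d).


b0 = 2*(421 + 163) + 2*(498 + 163) = 2490 mm
Vc = 0.33 * sqrt(25) * 2490 * 163 / 1000
= 669.69 kN

669.69


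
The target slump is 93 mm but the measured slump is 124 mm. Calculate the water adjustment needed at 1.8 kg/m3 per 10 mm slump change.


Difference = 93 - 124 = -31 mm
Water adjustment = -31 * 1.8 / 10 = -5.6 kg/m3

-5.6


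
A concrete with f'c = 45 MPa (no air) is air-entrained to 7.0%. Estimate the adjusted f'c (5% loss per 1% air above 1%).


Strength loss = (7.0 - 1) * 5 = 30.0%
f'c = 45 * (1 - 30.0/100)
= 31.5 MPa

31.5


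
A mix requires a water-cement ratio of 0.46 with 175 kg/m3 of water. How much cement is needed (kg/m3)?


Cement = water / (w/c)
= 175 / 0.46
= 380.4 kg/m3

380.4


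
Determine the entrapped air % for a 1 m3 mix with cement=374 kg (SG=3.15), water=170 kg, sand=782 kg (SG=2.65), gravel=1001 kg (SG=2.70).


Vol cement = 374 / (3.15 * 1000) = 0.11873 m3
Vol water = 170 / 1000 = 0.17 m3
Vol sand = 782 / (2.65 * 1000) = 0.295094 m3
Vol gravel = 1001 / (2.70 * 1000) = 0.370741 m3
Total solid + water volume = 0.954565 m3
Air = (1 - 0.954565) * 100 = 4.54%

4.54


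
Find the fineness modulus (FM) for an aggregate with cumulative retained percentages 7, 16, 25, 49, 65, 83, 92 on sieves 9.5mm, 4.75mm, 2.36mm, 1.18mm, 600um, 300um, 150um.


FM = sum(cumulative % retained) / 100
= 337 / 100
= 3.37

3.37


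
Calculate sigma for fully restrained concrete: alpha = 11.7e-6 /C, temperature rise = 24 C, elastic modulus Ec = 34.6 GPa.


sigma = alpha * dT * Ec
= 11.7e-6 * 24 * 34.6 * 1000
= 9.716 MPa

9.716


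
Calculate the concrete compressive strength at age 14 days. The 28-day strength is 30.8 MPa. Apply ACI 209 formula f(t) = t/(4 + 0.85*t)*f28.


f(14) = 14 / (4 + 0.85 * 14) * 30.8
= 14 / 15.9 * 30.8
= 27.12 MPa

27.12


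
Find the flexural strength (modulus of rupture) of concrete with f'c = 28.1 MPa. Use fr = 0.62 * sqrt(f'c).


fr = 0.62 * sqrt(28.1)
= 3.287 MPa

3.287


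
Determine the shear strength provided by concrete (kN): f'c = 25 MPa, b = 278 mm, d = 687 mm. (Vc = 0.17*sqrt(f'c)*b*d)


Vc = 0.17 * sqrt(25) * 278 * 687 / 1000
= 162.34 kN

162.34


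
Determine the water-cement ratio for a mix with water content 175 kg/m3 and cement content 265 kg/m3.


w/c = water / cement
w/c = 175 / 265 = 0.66

0.66


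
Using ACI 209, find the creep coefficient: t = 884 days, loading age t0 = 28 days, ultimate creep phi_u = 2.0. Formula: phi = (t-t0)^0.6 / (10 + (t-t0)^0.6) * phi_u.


dt = 884 - 28 = 856
phi = 856^0.6 / (10 + 856^0.6) * 2.0
= 1.704

1.704


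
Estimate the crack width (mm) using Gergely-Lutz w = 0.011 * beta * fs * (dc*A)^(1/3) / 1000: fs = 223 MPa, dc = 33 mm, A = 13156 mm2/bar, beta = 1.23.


w = 0.011 * beta * fs * (dc * A)^(1/3) / 1000
= 0.011 * 1.23 * 223 * (33 * 13156)^(1/3) / 1000
= 0.228 mm

0.228


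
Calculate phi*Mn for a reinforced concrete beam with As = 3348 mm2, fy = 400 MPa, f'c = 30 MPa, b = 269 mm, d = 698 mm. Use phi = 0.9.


a = As * fy / (0.85 * f'c * b)
= 3348 * 400 / (0.85 * 30 * 269)
= 195.2329 mm
Mn = As * fy * (d - a/2) / 10^6
= 804.0337 kN-m
phi*Mn = 0.9 * 804.0337 = 723.63 kN-m

723.63


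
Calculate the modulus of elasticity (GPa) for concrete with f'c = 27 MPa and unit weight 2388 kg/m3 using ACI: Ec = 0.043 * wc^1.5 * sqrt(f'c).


Ec = 0.043 * 2388^1.5 * sqrt(27) / 1000
= 26.07 GPa

26.07


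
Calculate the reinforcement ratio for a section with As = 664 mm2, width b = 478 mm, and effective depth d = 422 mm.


rho = As / (b * d)
= 664 / (478 * 422)
= 0.0033

0.0033


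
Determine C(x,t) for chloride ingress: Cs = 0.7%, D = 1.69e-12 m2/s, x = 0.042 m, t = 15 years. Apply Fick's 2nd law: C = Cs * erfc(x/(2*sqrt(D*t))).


t_seconds = 15 * 365.25 * 24 * 3600 = 473364000.0 s
arg = 0.042 / (2 * sqrt(1.69e-12 * 473364000.0))
= 0.7425
erfc(0.7425) = 0.2937
C = 0.7 * 0.2937 = 0.2056%

0.2056


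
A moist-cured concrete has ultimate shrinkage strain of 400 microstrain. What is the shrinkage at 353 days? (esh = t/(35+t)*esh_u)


esh(353) = 353 / (35 + 353) * 400
= 353 / 388 * 400
= 363.9 microstrain

363.9


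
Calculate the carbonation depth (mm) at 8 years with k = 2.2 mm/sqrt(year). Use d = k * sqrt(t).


depth = k * sqrt(t)
= 2.2 * sqrt(8)
= 6.22 mm

6.22


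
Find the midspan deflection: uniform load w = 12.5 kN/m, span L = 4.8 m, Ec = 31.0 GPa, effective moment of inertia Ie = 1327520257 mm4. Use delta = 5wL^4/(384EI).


Convert: L = 4.8 m = 4800 mm, Ec = 31.0 GPa = 31000 MPa
delta = 5 * 12.5 * 4800^4 / (384 * 31000 * 1327520257)
= 2.1 mm

2.1


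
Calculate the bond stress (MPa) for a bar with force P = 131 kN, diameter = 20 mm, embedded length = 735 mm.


u = P / (pi * db * ld)
= 131 * 1000 / (pi * 20 * 735)
= 2.837 MPa

2.837


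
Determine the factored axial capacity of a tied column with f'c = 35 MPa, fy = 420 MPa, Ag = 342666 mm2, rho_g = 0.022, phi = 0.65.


Ast = rho * Ag = 0.022 * 342666 = 7538.652 mm2
phi*Pn = 0.65 * 0.80 * (0.85 * 35 * (342666 - 7538.652) + 420 * 7538.652) / 1000
= 6830.86 kN

6830.86


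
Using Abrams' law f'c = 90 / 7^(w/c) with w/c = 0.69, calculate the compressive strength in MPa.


f'c = 90 / 7^0.69
= 90 / 3.829
= 23.5 MPa

23.5


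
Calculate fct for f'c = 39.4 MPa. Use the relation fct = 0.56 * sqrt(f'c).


fct = 0.56 * sqrt(39.4)
= 0.56 * 6.277
= 3.515 MPa

3.515


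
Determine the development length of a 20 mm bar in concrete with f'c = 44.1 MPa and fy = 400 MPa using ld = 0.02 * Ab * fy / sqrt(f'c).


Ab = pi * 20^2 / 4 = 314.159 mm2
ld = 0.02 * 314.159 * 400 / sqrt(44.1)
= 378.5 mm

378.5


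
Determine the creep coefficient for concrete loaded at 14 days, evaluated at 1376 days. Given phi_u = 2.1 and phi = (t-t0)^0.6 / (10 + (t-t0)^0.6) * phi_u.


dt = 1376 - 14 = 1362
phi = 1362^0.6 / (10 + 1362^0.6) * 2.1
= 1.856

1.856


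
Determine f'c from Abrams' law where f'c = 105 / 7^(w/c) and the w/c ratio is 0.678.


f'c = 105 / 7^0.678
= 105 / 3.741
= 28.07 MPa

28.07


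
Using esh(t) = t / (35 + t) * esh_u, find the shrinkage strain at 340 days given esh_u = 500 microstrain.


esh(340) = 340 / (35 + 340) * 500
= 340 / 375 * 500
= 453.3 microstrain

453.3


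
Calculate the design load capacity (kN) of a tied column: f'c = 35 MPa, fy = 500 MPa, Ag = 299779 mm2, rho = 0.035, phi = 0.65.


Ast = rho * Ag = 0.035 * 299779 = 10492.265 mm2
phi*Pn = 0.65 * 0.80 * (0.85 * 35 * (299779 - 10492.265) + 500 * 10492.265) / 1000
= 7203.25 kN

7203.25


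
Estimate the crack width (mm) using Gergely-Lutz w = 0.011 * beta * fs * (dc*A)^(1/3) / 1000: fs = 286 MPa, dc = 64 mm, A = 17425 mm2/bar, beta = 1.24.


w = 0.011 * beta * fs * (dc * A)^(1/3) / 1000
= 0.011 * 1.24 * 286 * (64 * 17425)^(1/3) / 1000
= 0.405 mm

0.405


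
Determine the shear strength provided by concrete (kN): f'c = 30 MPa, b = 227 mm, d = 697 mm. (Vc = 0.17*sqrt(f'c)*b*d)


Vc = 0.17 * sqrt(30) * 227 * 697 / 1000
= 147.32 kN

147.32


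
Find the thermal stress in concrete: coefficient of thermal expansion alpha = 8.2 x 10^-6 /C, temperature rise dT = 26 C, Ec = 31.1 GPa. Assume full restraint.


sigma = alpha * dT * Ec
= 8.2e-6 * 26 * 31.1 * 1000
= 6.631 MPa

6.631


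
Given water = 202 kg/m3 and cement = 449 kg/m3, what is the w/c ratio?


w/c = water / cement
w/c = 202 / 449 = 0.45

0.45


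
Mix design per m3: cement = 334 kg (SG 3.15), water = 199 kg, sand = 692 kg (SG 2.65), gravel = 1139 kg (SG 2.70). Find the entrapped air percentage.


Vol cement = 334 / (3.15 * 1000) = 0.106032 m3
Vol water = 199 / 1000 = 0.199 m3
Vol sand = 692 / (2.65 * 1000) = 0.261132 m3
Vol gravel = 1139 / (2.70 * 1000) = 0.421852 m3
Total solid + water volume = 0.988016 m3
Air = (1 - 0.988016) * 100 = 1.2%

1.2


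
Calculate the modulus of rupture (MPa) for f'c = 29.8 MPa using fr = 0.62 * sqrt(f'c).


fr = 0.62 * sqrt(29.8)
= 3.385 MPa

3.385


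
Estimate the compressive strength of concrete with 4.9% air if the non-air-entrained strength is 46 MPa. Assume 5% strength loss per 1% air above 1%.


Strength loss = (4.9 - 1) * 5 = 19.5%
f'c = 46 * (1 - 19.5/100)
= 37.03 MPa

37.03


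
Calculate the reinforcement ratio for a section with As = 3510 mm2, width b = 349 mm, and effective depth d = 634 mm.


rho = As / (b * d)
= 3510 / (349 * 634)
= 0.0159

0.0159


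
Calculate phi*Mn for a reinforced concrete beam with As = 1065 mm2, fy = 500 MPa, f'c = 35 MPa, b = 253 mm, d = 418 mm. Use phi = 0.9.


a = As * fy / (0.85 * f'c * b)
= 1065 * 500 / (0.85 * 35 * 253)
= 70.7477 mm
Mn = As * fy * (d - a/2) / 10^6
= 203.7484 kN-m
phi*Mn = 0.9 * 203.7484 = 183.37 kN-m

183.37


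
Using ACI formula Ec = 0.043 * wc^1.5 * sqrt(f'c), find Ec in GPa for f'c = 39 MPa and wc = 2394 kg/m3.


Ec = 0.043 * 2394^1.5 * sqrt(39) / 1000
= 31.45 GPa

31.45


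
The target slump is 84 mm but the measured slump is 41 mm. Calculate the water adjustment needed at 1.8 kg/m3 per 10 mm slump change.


Difference = 84 - 41 = 43 mm
Water adjustment = 43 * 1.8 / 10 = 7.7 kg/m3

7.7


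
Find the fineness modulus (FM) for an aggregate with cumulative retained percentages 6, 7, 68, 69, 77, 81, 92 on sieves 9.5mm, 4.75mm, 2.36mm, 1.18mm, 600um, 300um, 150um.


FM = sum(cumulative % retained) / 100
= 400 / 100
= 4.0

4.0


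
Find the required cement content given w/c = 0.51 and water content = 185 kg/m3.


Cement = water / (w/c)
= 185 / 0.51
= 362.7 kg/m3

362.7


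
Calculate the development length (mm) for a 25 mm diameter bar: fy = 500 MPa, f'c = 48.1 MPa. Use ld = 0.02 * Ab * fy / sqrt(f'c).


Ab = pi * 25^2 / 4 = 490.874 mm2
ld = 0.02 * 490.874 * 500 / sqrt(48.1)
= 707.8 mm

707.8


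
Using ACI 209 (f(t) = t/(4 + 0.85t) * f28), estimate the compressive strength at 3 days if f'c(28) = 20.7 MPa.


f(3) = 3 / (4 + 0.85 * 3) * 20.7
= 3 / 6.55 * 20.7
= 9.48 MPa

9.48


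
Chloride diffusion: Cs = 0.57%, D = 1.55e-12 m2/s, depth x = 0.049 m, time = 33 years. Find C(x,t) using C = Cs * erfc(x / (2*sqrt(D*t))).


t_seconds = 33 * 365.25 * 24 * 3600 = 1041400800.0 s
arg = 0.049 / (2 * sqrt(1.55e-12 * 1041400800.0))
= 0.6098
erfc(0.6098) = 0.3885
C = 0.57 * 0.3885 = 0.2214%

0.2214


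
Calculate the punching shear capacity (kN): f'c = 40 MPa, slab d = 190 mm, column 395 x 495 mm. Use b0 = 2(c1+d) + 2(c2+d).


b0 = 2*(395 + 190) + 2*(495 + 190) = 2540 mm
Vc = 0.33 * sqrt(40) * 2540 * 190 / 1000
= 1007.24 kN

1007.24


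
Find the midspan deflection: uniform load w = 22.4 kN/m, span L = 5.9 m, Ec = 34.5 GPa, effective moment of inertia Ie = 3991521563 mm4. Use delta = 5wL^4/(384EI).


Convert: L = 5.9 m = 5900 mm, Ec = 34.5 GPa = 34500 MPa
delta = 5 * 22.4 * 5900^4 / (384 * 34500 * 3991521563)
= 2.57 mm

2.57


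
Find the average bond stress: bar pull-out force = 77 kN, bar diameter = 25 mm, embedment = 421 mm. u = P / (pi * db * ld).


u = P / (pi * db * ld)
= 77 * 1000 / (pi * 25 * 421)
= 2.329 MPa

2.329


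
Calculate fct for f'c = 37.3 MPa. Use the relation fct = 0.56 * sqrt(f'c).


fct = 0.56 * sqrt(37.3)
= 0.56 * 6.107
= 3.42 MPa

3.42


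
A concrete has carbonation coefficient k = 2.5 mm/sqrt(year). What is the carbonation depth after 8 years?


depth = k * sqrt(t)
= 2.5 * sqrt(8)
= 7.07 mm

7.07


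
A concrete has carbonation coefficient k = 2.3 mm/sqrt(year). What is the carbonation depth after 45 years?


depth = k * sqrt(t)
= 2.3 * sqrt(45)
= 15.43 mm

15.43


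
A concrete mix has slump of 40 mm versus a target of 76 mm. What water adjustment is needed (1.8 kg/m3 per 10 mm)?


Difference = 76 - 40 = 36 mm
Water adjustment = 36 * 1.8 / 10 = 6.5 kg/m3

6.5


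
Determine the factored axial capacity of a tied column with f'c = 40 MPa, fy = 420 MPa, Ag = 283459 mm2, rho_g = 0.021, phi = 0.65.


Ast = rho * Ag = 0.021 * 283459 = 5952.639 mm2
phi*Pn = 0.65 * 0.80 * (0.85 * 40 * (283459 - 5952.639) + 420 * 5952.639) / 1000
= 6206.37 kN

6206.37


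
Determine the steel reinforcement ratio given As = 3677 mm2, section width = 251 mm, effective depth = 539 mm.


rho = As / (b * d)
= 3677 / (251 * 539)
= 0.0272

0.0272


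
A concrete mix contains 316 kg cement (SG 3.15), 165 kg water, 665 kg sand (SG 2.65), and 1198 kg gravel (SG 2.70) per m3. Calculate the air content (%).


Vol cement = 316 / (3.15 * 1000) = 0.100317 m3
Vol water = 165 / 1000 = 0.165 m3
Vol sand = 665 / (2.65 * 1000) = 0.250943 m3
Vol gravel = 1198 / (2.70 * 1000) = 0.443704 m3
Total solid + water volume = 0.959965 m3
Air = (1 - 0.959965) * 100 = 4.0%

4.0


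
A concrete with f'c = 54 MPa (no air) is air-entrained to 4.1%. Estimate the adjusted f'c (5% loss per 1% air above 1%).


Strength loss = (4.1 - 1) * 5 = 15.5%
f'c = 54 * (1 - 15.5/100)
= 45.63 MPa

45.63


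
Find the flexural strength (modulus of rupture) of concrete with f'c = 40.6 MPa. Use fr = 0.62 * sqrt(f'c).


fr = 0.62 * sqrt(40.6)
= 3.951 MPa

3.951


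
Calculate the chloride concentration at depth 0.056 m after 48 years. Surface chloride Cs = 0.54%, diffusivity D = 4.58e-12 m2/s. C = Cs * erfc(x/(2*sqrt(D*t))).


t_seconds = 48 * 365.25 * 24 * 3600 = 1514764800.0 s
arg = 0.056 / (2 * sqrt(4.58e-12 * 1514764800.0))
= 0.3362
erfc(0.3362) = 0.6345
C = 0.54 * 0.6345 = 0.3426%

0.3426


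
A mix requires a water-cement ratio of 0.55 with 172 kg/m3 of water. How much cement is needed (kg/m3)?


Cement = water / (w/c)
= 172 / 0.55
= 312.7 kg/m3

312.7


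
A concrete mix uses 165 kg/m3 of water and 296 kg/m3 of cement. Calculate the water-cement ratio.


w/c = water / cement
w/c = 165 / 296 = 0.557

0.557


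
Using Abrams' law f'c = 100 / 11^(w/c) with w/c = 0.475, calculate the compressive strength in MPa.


f'c = 100 / 11^0.475
= 100 / 3.124
= 32.01 MPa

32.01


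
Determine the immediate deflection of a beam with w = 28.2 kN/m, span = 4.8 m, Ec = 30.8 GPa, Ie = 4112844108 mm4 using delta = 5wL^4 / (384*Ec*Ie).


Convert: L = 4.8 m = 4800 mm, Ec = 30.8 GPa = 30800 MPa
delta = 5 * 28.2 * 4800^4 / (384 * 30800 * 4112844108)
= 1.54 mm

1.54


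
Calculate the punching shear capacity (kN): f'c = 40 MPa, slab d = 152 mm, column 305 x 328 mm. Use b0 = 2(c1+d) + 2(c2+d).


b0 = 2*(305 + 152) + 2*(328 + 152) = 1874 mm
Vc = 0.33 * sqrt(40) * 1874 * 152 / 1000
= 594.51 kN

594.51


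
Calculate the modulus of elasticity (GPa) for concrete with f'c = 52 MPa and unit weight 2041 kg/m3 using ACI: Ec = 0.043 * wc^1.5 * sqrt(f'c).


Ec = 0.043 * 2041^1.5 * sqrt(52) / 1000
= 28.59 GPa

28.59


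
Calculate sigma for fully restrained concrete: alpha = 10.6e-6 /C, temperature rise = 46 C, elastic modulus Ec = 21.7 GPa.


sigma = alpha * dT * Ec
= 10.6e-6 * 46 * 21.7 * 1000
= 10.581 MPa

10.581


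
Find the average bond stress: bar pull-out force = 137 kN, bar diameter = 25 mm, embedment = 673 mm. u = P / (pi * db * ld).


u = P / (pi * db * ld)
= 137 * 1000 / (pi * 25 * 673)
= 2.592 MPa

2.592


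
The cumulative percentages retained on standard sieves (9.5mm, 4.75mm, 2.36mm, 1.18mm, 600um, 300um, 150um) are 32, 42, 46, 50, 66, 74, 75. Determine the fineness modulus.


FM = sum(cumulative % retained) / 100
= 385 / 100
= 3.85

3.85


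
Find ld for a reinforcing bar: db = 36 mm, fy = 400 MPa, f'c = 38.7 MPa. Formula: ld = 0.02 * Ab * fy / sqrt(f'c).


Ab = pi * 36^2 / 4 = 1017.876 mm2
ld = 0.02 * 1017.876 * 400 / sqrt(38.7)
= 1309.0 mm

1309.0


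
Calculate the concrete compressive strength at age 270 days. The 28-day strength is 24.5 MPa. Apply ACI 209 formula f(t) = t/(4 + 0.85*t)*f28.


f(270) = 270 / (4 + 0.85 * 270) * 24.5
= 270 / 233.5 * 24.5
= 28.33 MPa

28.33


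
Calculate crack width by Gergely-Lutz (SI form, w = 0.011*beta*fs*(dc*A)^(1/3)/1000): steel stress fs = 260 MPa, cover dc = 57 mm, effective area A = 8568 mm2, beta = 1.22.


w = 0.011 * beta * fs * (dc * A)^(1/3) / 1000
= 0.011 * 1.22 * 260 * (57 * 8568)^(1/3) / 1000
= 0.275 mm

0.275


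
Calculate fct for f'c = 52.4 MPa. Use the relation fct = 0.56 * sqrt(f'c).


fct = 0.56 * sqrt(52.4)
= 0.56 * 7.239
= 4.054 MPa

4.054


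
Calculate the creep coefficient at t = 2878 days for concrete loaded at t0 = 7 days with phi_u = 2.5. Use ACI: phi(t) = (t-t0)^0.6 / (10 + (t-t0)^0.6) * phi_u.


dt = 2878 - 7 = 2871
phi = 2871^0.6 / (10 + 2871^0.6) * 2.5
= 2.306

2.306


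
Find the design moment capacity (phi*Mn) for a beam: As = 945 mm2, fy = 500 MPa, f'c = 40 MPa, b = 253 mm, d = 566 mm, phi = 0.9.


a = As * fy / (0.85 * f'c * b)
= 945 * 500 / (0.85 * 40 * 253)
= 54.9291 mm
Mn = As * fy * (d - a/2) / 10^6
= 254.458 kN-m
phi*Mn = 0.9 * 254.458 = 229.01 kN-m

229.01


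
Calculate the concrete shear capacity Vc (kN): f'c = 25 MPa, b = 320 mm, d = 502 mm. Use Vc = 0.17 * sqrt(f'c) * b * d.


Vc = 0.17 * sqrt(25) * 320 * 502 / 1000
= 136.54 kN

136.54


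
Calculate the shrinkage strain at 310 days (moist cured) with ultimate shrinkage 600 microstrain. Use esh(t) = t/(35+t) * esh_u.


esh(310) = 310 / (35 + 310) * 600
= 310 / 345 * 600
= 539.1 microstrain

539.1


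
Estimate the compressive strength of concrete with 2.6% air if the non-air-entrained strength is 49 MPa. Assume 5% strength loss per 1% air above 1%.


Strength loss = (2.6 - 1) * 5 = 8.0%
f'c = 49 * (1 - 8.0/100)
= 45.08 MPa

45.08


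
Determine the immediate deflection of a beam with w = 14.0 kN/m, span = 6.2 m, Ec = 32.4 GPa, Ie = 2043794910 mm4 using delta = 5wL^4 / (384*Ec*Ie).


Convert: L = 6.2 m = 6200 mm, Ec = 32.4 GPa = 32400 MPa
delta = 5 * 14.0 * 6200^4 / (384 * 32400 * 2043794910)
= 4.07 mm

4.07


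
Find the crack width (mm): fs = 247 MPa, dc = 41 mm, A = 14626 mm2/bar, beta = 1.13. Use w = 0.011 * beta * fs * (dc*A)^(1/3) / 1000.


w = 0.011 * beta * fs * (dc * A)^(1/3) / 1000
= 0.011 * 1.13 * 247 * (41 * 14626)^(1/3) / 1000
= 0.259 mm

0.259


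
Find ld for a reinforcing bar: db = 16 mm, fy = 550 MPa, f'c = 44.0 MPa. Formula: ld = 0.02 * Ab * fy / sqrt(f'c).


Ab = pi * 16^2 / 4 = 201.062 mm2
ld = 0.02 * 201.062 * 550 / sqrt(44.0)
= 333.4 mm

333.4


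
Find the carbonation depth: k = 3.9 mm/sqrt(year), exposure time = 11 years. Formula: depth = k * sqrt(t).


depth = k * sqrt(t)
= 3.9 * sqrt(11)
= 12.93 mm

12.93


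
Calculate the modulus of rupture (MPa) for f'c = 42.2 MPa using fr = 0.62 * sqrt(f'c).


fr = 0.62 * sqrt(42.2)
= 4.028 MPa

4.028


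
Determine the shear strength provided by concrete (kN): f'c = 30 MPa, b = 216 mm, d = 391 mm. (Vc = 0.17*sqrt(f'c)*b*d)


Vc = 0.17 * sqrt(30) * 216 * 391 / 1000
= 78.64 kN

78.64


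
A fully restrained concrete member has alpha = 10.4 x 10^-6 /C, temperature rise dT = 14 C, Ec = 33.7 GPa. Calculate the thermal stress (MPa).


sigma = alpha * dT * Ec
= 10.4e-6 * 14 * 33.7 * 1000
= 4.907 MPa

4.907


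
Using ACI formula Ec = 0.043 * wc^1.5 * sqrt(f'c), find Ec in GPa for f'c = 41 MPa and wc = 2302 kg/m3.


Ec = 0.043 * 2302^1.5 * sqrt(41) / 1000
= 30.41 GPa

30.41


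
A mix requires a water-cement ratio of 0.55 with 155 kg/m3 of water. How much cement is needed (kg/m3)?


Cement = water / (w/c)
= 155 / 0.55
= 281.8 kg/m3

281.8


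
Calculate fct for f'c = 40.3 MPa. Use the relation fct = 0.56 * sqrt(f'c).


fct = 0.56 * sqrt(40.3)
= 0.56 * 6.348
= 3.555 MPa

3.555


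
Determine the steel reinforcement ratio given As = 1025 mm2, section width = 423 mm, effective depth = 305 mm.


rho = As / (b * d)
= 1025 / (423 * 305)
= 0.0079

0.0079


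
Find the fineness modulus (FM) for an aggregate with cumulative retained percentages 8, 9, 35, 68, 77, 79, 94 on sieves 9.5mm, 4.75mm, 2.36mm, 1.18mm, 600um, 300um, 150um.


FM = sum(cumulative % retained) / 100
= 370 / 100
= 3.7

3.7


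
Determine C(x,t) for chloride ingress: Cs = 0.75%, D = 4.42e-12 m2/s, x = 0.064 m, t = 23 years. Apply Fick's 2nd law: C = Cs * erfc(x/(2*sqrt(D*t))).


t_seconds = 23 * 365.25 * 24 * 3600 = 725824800.0 s
arg = 0.064 / (2 * sqrt(4.42e-12 * 725824800.0))
= 0.565
erfc(0.565) = 0.4243
C = 0.75 * 0.4243 = 0.3182%

0.3182


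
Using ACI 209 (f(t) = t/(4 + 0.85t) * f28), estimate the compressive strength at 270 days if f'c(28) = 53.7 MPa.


f(270) = 270 / (4 + 0.85 * 270) * 53.7
= 270 / 233.5 * 53.7
= 62.09 MPa

62.09


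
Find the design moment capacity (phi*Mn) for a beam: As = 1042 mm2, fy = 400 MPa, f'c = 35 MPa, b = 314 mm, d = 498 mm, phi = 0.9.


a = As * fy / (0.85 * f'c * b)
= 1042 * 400 / (0.85 * 35 * 314)
= 44.6181 mm
Mn = As * fy * (d - a/2) / 10^6
= 198.268 kN-m
phi*Mn = 0.9 * 198.268 = 178.44 kN-m

178.44


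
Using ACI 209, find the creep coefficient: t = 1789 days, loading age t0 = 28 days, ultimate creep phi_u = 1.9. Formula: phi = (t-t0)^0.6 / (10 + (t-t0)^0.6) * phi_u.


dt = 1789 - 28 = 1761
phi = 1761^0.6 / (10 + 1761^0.6) * 1.9
= 1.707

1.707


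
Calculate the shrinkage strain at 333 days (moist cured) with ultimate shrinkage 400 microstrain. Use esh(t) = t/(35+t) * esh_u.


esh(333) = 333 / (35 + 333) * 400
= 333 / 368 * 400
= 362.0 microstrain

362.0


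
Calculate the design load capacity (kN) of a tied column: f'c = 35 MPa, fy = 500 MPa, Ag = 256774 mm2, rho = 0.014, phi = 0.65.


Ast = rho * Ag = 0.014 * 256774 = 3594.836 mm2
phi*Pn = 0.65 * 0.80 * (0.85 * 35 * (256774 - 3594.836) + 500 * 3594.836) / 1000
= 4851.34 kN

4851.34


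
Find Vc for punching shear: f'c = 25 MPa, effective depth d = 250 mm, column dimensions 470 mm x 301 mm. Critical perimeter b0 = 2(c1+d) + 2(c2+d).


b0 = 2*(470 + 250) + 2*(301 + 250) = 2542 mm
Vc = 0.33 * sqrt(25) * 2542 * 250 / 1000
= 1048.58 kN

1048.58


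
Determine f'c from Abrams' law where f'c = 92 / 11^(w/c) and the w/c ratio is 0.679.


f'c = 92 / 11^0.679
= 92 / 5.095
= 18.06 MPa

18.06


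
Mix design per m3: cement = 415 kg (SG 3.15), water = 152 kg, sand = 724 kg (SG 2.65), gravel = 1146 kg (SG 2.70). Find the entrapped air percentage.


Vol cement = 415 / (3.15 * 1000) = 0.131746 m3
Vol water = 152 / 1000 = 0.152 m3
Vol sand = 724 / (2.65 * 1000) = 0.273208 m3
Vol gravel = 1146 / (2.70 * 1000) = 0.424444 m3
Total solid + water volume = 0.981398 m3
Air = (1 - 0.981398) * 100 = 1.86%

1.86


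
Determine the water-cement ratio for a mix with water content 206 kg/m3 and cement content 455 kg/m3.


w/c = water / cement
w/c = 206 / 455 = 0.453

0.453


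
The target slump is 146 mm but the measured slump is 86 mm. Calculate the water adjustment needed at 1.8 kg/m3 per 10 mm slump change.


Difference = 146 - 86 = 60 mm
Water adjustment = 60 * 1.8 / 10 = 10.8 kg/m3

10.8


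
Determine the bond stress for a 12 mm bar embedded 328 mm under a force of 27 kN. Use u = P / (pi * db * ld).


u = P / (pi * db * ld)
= 27 * 1000 / (pi * 12 * 328)
= 2.184 MPa

2.184


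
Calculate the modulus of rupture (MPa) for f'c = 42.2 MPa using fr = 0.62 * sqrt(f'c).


fr = 0.62 * sqrt(42.2)
= 4.028 MPa

4.028


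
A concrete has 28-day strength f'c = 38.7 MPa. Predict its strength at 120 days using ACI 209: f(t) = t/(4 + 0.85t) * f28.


f(120) = 120 / (4 + 0.85 * 120) * 38.7
= 120 / 106.0 * 38.7
= 43.81 MPa

43.81


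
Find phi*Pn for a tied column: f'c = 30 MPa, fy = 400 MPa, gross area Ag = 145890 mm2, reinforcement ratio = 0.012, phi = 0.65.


Ast = rho * Ag = 0.012 * 145890 = 1750.68 mm2
phi*Pn = 0.65 * 0.80 * (0.85 * 30 * (145890 - 1750.68) + 400 * 1750.68) / 1000
= 2275.43 kN

2275.43


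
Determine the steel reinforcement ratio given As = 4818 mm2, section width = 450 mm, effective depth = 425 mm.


rho = As / (b * d)
= 4818 / (450 * 425)
= 0.0252

0.0252


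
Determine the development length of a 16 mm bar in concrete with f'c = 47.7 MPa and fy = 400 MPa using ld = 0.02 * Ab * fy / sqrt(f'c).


Ab = pi * 16^2 / 4 = 201.062 mm2
ld = 0.02 * 201.062 * 400 / sqrt(47.7)
= 232.9 mm

232.9


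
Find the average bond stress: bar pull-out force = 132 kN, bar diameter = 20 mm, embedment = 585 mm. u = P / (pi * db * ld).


u = P / (pi * db * ld)
= 132 * 1000 / (pi * 20 * 585)
= 3.591 MPa

3.591


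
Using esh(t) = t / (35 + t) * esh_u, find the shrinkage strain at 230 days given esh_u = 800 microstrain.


esh(230) = 230 / (35 + 230) * 800
= 230 / 265 * 800
= 694.3 microstrain

694.3


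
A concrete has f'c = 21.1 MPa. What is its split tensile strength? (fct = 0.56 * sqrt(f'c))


fct = 0.56 * sqrt(21.1)
= 0.56 * 4.593
= 2.572 MPa

2.572


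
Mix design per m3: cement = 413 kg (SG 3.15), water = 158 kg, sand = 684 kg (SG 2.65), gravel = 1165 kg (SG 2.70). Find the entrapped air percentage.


Vol cement = 413 / (3.15 * 1000) = 0.131111 m3
Vol water = 158 / 1000 = 0.158 m3
Vol sand = 684 / (2.65 * 1000) = 0.258113 m3
Vol gravel = 1165 / (2.70 * 1000) = 0.431481 m3
Total solid + water volume = 0.978706 m3
Air = (1 - 0.978706) * 100 = 2.13%

2.13


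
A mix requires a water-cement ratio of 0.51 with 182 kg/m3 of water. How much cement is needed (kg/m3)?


Cement = water / (w/c)
= 182 / 0.51
= 356.9 kg/m3

356.9


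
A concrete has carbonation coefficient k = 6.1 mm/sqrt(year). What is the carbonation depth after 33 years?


depth = k * sqrt(t)
= 6.1 * sqrt(33)
= 35.04 mm

35.04


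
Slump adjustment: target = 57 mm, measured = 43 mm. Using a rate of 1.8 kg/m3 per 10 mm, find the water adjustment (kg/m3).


Difference = 57 - 43 = 14 mm
Water adjustment = 14 * 1.8 / 10 = 2.5 kg/m3

2.5


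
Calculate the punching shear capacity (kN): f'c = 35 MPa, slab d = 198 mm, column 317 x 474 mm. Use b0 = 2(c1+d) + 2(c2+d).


b0 = 2*(317 + 198) + 2*(474 + 198) = 2374 mm
Vc = 0.33 * sqrt(35) * 2374 * 198 / 1000
= 917.69 kN

917.69


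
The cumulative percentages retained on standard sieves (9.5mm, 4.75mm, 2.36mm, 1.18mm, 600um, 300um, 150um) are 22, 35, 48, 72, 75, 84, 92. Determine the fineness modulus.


FM = sum(cumulative % retained) / 100
= 428 / 100
= 4.28

4.28


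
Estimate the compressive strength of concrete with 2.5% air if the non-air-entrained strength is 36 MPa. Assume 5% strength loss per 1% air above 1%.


Strength loss = (2.5 - 1) * 5 = 7.5%
f'c = 36 * (1 - 7.5/100)
= 33.3 MPa

33.3


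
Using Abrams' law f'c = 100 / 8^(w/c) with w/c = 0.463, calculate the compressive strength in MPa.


f'c = 100 / 8^0.463
= 100 / 2.619
= 38.18 MPa

38.18


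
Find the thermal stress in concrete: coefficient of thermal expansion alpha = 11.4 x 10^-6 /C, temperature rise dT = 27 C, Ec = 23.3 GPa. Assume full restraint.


sigma = alpha * dT * Ec
= 11.4e-6 * 27 * 23.3 * 1000
= 7.172 MPa

7.172


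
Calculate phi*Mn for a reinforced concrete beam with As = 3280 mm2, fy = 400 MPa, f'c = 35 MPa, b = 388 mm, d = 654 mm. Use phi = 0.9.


a = As * fy / (0.85 * f'c * b)
= 3280 * 400 / (0.85 * 35 * 388)
= 113.662 mm
Mn = As * fy * (d - a/2) / 10^6
= 783.4858 kN-m
phi*Mn = 0.9 * 783.4858 = 705.14 kN-m

705.14


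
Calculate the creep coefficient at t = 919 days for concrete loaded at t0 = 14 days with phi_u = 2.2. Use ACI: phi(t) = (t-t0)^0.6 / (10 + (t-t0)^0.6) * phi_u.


dt = 919 - 14 = 905
phi = 905^0.6 / (10 + 905^0.6) * 2.2
= 1.883

1.883


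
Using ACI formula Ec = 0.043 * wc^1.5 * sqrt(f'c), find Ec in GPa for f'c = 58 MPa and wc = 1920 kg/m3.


Ec = 0.043 * 1920^1.5 * sqrt(58) / 1000
= 27.55 GPa

27.55


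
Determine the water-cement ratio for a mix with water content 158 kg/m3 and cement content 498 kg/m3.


w/c = water / cement
w/c = 158 / 498 = 0.317

0.317


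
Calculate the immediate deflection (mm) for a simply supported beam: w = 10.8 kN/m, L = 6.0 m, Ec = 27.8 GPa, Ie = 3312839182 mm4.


Convert: L = 6.0 m = 6000 mm, Ec = 27.8 GPa = 27800 MPa
delta = 5 * 10.8 * 6000^4 / (384 * 27800 * 3312839182)
= 1.98 mm

1.98


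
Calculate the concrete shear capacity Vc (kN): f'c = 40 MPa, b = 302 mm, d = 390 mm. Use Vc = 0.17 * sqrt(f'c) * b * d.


Vc = 0.17 * sqrt(40) * 302 * 390 / 1000
= 126.63 kN

126.63


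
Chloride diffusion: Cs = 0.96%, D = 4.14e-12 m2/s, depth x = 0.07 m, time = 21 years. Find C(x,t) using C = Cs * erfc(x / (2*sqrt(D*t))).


t_seconds = 21 * 365.25 * 24 * 3600 = 662709600.0 s
arg = 0.07 / (2 * sqrt(4.14e-12 * 662709600.0))
= 0.6682
erfc(0.6682) = 0.3447
C = 0.96 * 0.3447 = 0.3309%

0.3309


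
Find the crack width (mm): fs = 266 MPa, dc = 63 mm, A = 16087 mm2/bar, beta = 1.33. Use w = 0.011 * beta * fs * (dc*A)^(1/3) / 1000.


w = 0.011 * beta * fs * (dc * A)^(1/3) / 1000
= 0.011 * 1.33 * 266 * (63 * 16087)^(1/3) / 1000
= 0.391 mm

0.391


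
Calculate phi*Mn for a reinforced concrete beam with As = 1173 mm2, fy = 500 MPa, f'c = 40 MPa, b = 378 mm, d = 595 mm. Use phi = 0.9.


a = As * fy / (0.85 * f'c * b)
= 1173 * 500 / (0.85 * 40 * 378)
= 45.6349 mm
Mn = As * fy * (d - a/2) / 10^6
= 335.5851 kN-m
phi*Mn = 0.9 * 335.5851 = 302.03 kN-m

302.03


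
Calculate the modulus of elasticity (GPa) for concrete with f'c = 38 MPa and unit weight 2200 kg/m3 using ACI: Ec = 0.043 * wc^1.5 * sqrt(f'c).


Ec = 0.043 * 2200^1.5 * sqrt(38) / 1000
= 27.35 GPa

27.35


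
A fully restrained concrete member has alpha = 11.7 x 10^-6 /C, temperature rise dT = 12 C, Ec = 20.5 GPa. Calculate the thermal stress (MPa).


sigma = alpha * dT * Ec
= 11.7e-6 * 12 * 20.5 * 1000
= 2.878 MPa

2.878


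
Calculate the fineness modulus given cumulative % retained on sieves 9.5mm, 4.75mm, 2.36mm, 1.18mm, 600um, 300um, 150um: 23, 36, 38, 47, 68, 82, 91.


FM = sum(cumulative % retained) / 100
= 385 / 100
= 3.85

3.85


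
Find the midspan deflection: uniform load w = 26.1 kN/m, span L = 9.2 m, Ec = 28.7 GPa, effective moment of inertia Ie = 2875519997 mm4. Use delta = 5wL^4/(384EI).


Convert: L = 9.2 m = 9200 mm, Ec = 28.7 GPa = 28700 MPa
delta = 5 * 26.1 * 9200^4 / (384 * 28700 * 2875519997)
= 29.5 mm

29.5


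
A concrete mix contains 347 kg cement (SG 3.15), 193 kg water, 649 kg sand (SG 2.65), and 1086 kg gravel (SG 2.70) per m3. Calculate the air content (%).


Vol cement = 347 / (3.15 * 1000) = 0.110159 m3
Vol water = 193 / 1000 = 0.193 m3
Vol sand = 649 / (2.65 * 1000) = 0.244906 m3
Vol gravel = 1086 / (2.70 * 1000) = 0.402222 m3
Total solid + water volume = 0.950287 m3
Air = (1 - 0.950287) * 100 = 4.97%

4.97


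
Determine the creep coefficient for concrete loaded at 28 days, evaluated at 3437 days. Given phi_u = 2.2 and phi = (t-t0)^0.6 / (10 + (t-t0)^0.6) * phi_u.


dt = 3437 - 28 = 3409
phi = 3409^0.6 / (10 + 3409^0.6) * 2.2
= 2.045

2.045


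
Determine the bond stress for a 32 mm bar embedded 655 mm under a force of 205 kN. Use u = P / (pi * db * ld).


u = P / (pi * db * ld)
= 205 * 1000 / (pi * 32 * 655)
= 3.113 MPa

3.113


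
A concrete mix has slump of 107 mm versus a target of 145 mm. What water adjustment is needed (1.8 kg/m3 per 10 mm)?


Difference = 145 - 107 = 38 mm
Water adjustment = 38 * 1.8 / 10 = 6.8 kg/m3

6.8


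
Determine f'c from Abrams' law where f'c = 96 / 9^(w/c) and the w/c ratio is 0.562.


f'c = 96 / 9^0.562
= 96 / 3.438
= 27.92 MPa

27.92


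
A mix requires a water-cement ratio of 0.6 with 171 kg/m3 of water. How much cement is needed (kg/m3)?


Cement = water / (w/c)
= 171 / 0.6
= 285.0 kg/m3

285.0


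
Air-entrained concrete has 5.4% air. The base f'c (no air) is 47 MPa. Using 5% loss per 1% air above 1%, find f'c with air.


Strength loss = (5.4 - 1) * 5 = 22.0%
f'c = 47 * (1 - 22.0/100)
= 36.66 MPa

36.66


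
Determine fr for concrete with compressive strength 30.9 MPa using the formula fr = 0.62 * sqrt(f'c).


fr = 0.62 * sqrt(30.9)
= 3.446 MPa

3.446


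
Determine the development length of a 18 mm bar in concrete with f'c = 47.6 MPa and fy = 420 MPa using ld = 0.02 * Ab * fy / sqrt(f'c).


Ab = pi * 18^2 / 4 = 254.469 mm2
ld = 0.02 * 254.469 * 420 / sqrt(47.6)
= 309.8 mm

309.8


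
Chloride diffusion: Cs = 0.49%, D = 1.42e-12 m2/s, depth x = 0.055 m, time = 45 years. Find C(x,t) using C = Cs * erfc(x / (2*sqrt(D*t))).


t_seconds = 45 * 365.25 * 24 * 3600 = 1420092000.0 s
arg = 0.055 / (2 * sqrt(1.42e-12 * 1420092000.0))
= 0.6124
erfc(0.6124) = 0.3865
C = 0.49 * 0.3865 = 0.1894%

0.1894


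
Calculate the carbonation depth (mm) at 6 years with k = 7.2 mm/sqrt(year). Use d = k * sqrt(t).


depth = k * sqrt(t)
= 7.2 * sqrt(6)
= 17.64 mm

17.64


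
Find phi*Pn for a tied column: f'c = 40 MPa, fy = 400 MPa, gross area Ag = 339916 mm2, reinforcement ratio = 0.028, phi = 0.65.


Ast = rho * Ag = 0.028 * 339916 = 9517.648 mm2
phi*Pn = 0.65 * 0.80 * (0.85 * 40 * (339916 - 9517.648) + 400 * 9517.648) / 1000
= 7821.11 kN

7821.11


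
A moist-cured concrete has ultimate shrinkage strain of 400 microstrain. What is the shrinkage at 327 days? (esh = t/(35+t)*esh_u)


esh(327) = 327 / (35 + 327) * 400
= 327 / 362 * 400
= 361.3 microstrain

361.3


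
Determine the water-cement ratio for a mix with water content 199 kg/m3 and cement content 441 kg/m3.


w/c = water / cement
w/c = 199 / 441 = 0.451

0.451


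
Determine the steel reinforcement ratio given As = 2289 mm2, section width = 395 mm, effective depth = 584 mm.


rho = As / (b * d)
= 2289 / (395 * 584)
= 0.0099

0.0099


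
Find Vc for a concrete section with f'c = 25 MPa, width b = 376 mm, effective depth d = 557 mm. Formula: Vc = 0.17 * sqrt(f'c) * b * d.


Vc = 0.17 * sqrt(25) * 376 * 557 / 1000
= 178.02 kN

178.02


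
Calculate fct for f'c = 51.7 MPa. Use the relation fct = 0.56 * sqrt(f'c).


fct = 0.56 * sqrt(51.7)
= 0.56 * 7.19
= 4.027 MPa

4.027


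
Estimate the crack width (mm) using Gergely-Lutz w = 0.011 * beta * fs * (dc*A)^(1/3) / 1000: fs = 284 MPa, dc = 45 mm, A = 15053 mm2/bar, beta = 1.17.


w = 0.011 * beta * fs * (dc * A)^(1/3) / 1000
= 0.011 * 1.17 * 284 * (45 * 15053)^(1/3) / 1000
= 0.321 mm

0.321
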